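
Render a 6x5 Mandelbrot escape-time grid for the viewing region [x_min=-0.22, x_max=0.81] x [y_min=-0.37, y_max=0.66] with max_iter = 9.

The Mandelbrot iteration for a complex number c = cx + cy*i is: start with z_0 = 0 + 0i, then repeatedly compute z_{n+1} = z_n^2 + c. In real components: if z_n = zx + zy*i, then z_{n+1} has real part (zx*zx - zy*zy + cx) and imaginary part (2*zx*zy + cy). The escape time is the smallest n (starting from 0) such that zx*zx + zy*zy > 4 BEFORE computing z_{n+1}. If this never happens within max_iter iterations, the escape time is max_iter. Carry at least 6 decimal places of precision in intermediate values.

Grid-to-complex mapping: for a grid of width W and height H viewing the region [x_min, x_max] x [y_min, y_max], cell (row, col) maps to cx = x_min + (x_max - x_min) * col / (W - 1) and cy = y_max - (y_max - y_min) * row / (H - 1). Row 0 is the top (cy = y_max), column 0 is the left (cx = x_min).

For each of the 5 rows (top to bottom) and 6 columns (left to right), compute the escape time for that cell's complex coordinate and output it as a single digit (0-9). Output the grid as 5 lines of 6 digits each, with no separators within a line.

Answer: 998732
999943
999943
999943
999943

Derivation:
(row=0, col=0): c = -0.2200 + 0.6600i → escape time 9
(row=0, col=1): c = -0.0140 + 0.6600i → escape time 9
(row=0, col=2): c = 0.1920 + 0.6600i → escape time 8
(row=0, col=3): c = 0.3980 + 0.6600i → escape time 7
(row=0, col=4): c = 0.6040 + 0.6600i → escape time 3
(row=0, col=5): c = 0.8100 + 0.6600i → escape time 2
(row=1, col=0): c = -0.2200 + 0.4025i → escape time 9
(row=1, col=1): c = -0.0140 + 0.4025i → escape time 9
(row=1, col=2): c = 0.1920 + 0.4025i → escape time 9
(row=1, col=3): c = 0.3980 + 0.4025i → escape time 9
(row=1, col=4): c = 0.6040 + 0.4025i → escape time 4
(row=1, col=5): c = 0.8100 + 0.4025i → escape time 3
(row=2, col=0): c = -0.2200 + 0.1450i → escape time 9
(row=2, col=1): c = -0.0140 + 0.1450i → escape time 9
(row=2, col=2): c = 0.1920 + 0.1450i → escape time 9
(row=2, col=3): c = 0.3980 + 0.1450i → escape time 9
(row=2, col=4): c = 0.6040 + 0.1450i → escape time 4
(row=2, col=5): c = 0.8100 + 0.1450i → escape time 3
(row=3, col=0): c = -0.2200 + -0.1125i → escape time 9
(row=3, col=1): c = -0.0140 + -0.1125i → escape time 9
(row=3, col=2): c = 0.1920 + -0.1125i → escape time 9
(row=3, col=3): c = 0.3980 + -0.1125i → escape time 9
(row=3, col=4): c = 0.6040 + -0.1125i → escape time 4
(row=3, col=5): c = 0.8100 + -0.1125i → escape time 3
(row=4, col=0): c = -0.2200 + -0.3700i → escape time 9
(row=4, col=1): c = -0.0140 + -0.3700i → escape time 9
(row=4, col=2): c = 0.1920 + -0.3700i → escape time 9
(row=4, col=3): c = 0.3980 + -0.3700i → escape time 9
(row=4, col=4): c = 0.6040 + -0.3700i → escape time 4
(row=4, col=5): c = 0.8100 + -0.3700i → escape time 3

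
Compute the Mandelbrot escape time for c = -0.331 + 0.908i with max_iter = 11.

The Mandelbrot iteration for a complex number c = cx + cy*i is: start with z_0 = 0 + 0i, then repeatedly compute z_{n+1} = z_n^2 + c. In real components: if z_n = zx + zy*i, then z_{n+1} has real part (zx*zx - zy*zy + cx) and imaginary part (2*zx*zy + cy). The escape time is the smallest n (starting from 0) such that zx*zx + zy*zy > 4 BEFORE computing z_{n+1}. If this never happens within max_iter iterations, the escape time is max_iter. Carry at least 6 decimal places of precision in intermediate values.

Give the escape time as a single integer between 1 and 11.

z_0 = 0 + 0i, c = -0.3310 + 0.9080i
Iter 1: z = -0.3310 + 0.9080i, |z|^2 = 0.9340
Iter 2: z = -1.0459 + 0.3069i, |z|^2 = 1.1881
Iter 3: z = 0.6687 + 0.2660i, |z|^2 = 0.5180
Iter 4: z = 0.0454 + 1.2638i, |z|^2 = 1.5992
Iter 5: z = -1.9261 + 1.0228i, |z|^2 = 4.7559
Escaped at iteration 5

Answer: 5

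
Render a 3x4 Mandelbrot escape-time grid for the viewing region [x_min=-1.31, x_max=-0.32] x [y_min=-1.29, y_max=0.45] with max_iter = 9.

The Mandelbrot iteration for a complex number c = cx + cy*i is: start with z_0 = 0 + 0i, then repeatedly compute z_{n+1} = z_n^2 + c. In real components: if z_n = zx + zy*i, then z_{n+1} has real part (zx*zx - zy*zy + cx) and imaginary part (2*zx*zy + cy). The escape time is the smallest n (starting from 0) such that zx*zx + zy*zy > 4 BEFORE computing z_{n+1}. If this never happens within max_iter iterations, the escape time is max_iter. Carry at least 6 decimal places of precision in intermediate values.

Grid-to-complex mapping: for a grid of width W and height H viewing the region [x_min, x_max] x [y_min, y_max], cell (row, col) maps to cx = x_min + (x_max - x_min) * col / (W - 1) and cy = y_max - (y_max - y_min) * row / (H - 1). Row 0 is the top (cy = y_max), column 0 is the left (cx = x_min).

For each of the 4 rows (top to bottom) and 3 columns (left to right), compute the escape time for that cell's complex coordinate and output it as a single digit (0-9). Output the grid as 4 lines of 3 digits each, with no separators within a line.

Answer: 569
999
349
233

Derivation:
(row=0, col=0): c = -1.3100 + 0.4500i → escape time 5
(row=0, col=1): c = -0.8150 + 0.4500i → escape time 6
(row=0, col=2): c = -0.3200 + 0.4500i → escape time 9
(row=1, col=0): c = -1.3100 + -0.1300i → escape time 9
(row=1, col=1): c = -0.8150 + -0.1300i → escape time 9
(row=1, col=2): c = -0.3200 + -0.1300i → escape time 9
(row=2, col=0): c = -1.3100 + -0.7100i → escape time 3
(row=2, col=1): c = -0.8150 + -0.7100i → escape time 4
(row=2, col=2): c = -0.3200 + -0.7100i → escape time 9
(row=3, col=0): c = -1.3100 + -1.2900i → escape time 2
(row=3, col=1): c = -0.8150 + -1.2900i → escape time 3
(row=3, col=2): c = -0.3200 + -1.2900i → escape time 3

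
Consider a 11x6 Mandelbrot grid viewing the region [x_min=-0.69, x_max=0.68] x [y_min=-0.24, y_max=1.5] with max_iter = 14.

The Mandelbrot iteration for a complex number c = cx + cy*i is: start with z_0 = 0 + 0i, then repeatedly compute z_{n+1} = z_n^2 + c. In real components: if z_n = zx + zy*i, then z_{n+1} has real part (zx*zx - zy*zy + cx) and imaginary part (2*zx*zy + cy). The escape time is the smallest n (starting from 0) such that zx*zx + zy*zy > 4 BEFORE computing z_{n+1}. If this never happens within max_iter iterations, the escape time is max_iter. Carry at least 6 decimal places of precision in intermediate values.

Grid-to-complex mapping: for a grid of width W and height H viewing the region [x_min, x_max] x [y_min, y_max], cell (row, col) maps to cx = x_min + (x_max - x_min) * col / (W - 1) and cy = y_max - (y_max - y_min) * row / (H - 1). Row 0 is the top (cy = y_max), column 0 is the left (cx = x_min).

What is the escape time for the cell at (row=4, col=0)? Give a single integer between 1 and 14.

Answer: 14

Derivation:
z_0 = 0 + 0i, c = -0.6900 + 0.1080i
Iter 1: z = -0.6900 + 0.1080i, |z|^2 = 0.4878
Iter 2: z = -0.2256 + -0.0410i, |z|^2 = 0.0526
Iter 3: z = -0.6408 + 0.1265i, |z|^2 = 0.4266
Iter 4: z = -0.2954 + -0.0541i, |z|^2 = 0.0902
Iter 5: z = -0.6057 + 0.1400i, |z|^2 = 0.3865
Iter 6: z = -0.3427 + -0.0616i, |z|^2 = 0.1213
Iter 7: z = -0.5763 + 0.1502i, |z|^2 = 0.3547
Iter 8: z = -0.3804 + -0.0651i, |z|^2 = 0.1490
Iter 9: z = -0.5495 + 0.1576i, |z|^2 = 0.3268
Iter 10: z = -0.4128 + -0.0652i, |z|^2 = 0.1747
Iter 11: z = -0.5238 + 0.1618i, |z|^2 = 0.3006
Iter 12: z = -0.4418 + -0.0615i, |z|^2 = 0.1990
Iter 13: z = -0.4986 + 0.1623i, |z|^2 = 0.2749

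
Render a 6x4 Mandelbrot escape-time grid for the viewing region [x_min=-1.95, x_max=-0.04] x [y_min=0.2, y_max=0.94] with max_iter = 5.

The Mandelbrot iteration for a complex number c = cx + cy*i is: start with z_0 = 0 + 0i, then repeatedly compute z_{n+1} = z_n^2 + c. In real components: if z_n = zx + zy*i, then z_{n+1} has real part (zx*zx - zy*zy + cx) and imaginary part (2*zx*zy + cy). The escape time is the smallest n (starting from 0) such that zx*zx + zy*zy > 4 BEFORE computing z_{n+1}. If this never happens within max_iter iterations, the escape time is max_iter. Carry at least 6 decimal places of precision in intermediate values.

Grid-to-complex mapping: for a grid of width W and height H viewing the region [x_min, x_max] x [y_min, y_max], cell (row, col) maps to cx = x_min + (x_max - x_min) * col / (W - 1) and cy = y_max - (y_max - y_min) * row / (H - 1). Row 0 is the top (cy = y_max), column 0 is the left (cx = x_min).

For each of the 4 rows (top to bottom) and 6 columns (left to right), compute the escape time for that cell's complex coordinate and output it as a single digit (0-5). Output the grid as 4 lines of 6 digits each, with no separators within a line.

(row=0, col=0): c = -1.9500 + 0.9400i → escape time 1
(row=0, col=1): c = -1.5680 + 0.9400i → escape time 2
(row=0, col=2): c = -1.1860 + 0.9400i → escape time 3
(row=0, col=3): c = -0.8040 + 0.9400i → escape time 3
(row=0, col=4): c = -0.4220 + 0.9400i → escape time 5
(row=0, col=5): c = -0.0400 + 0.9400i → escape time 5
(row=1, col=0): c = -1.9500 + 0.6933i → escape time 1
(row=1, col=1): c = -1.5680 + 0.6933i → escape time 3
(row=1, col=2): c = -1.1860 + 0.6933i → escape time 3
(row=1, col=3): c = -0.8040 + 0.6933i → escape time 4
(row=1, col=4): c = -0.4220 + 0.6933i → escape time 5
(row=1, col=5): c = -0.0400 + 0.6933i → escape time 5
(row=2, col=0): c = -1.9500 + 0.4467i → escape time 1
(row=2, col=1): c = -1.5680 + 0.4467i → escape time 3
(row=2, col=2): c = -1.1860 + 0.4467i → escape time 5
(row=2, col=3): c = -0.8040 + 0.4467i → escape time 5
(row=2, col=4): c = -0.4220 + 0.4467i → escape time 5
(row=2, col=5): c = -0.0400 + 0.4467i → escape time 5
(row=3, col=0): c = -1.9500 + 0.2000i → escape time 3
(row=3, col=1): c = -1.5680 + 0.2000i → escape time 5
(row=3, col=2): c = -1.1860 + 0.2000i → escape time 5
(row=3, col=3): c = -0.8040 + 0.2000i → escape time 5
(row=3, col=4): c = -0.4220 + 0.2000i → escape time 5
(row=3, col=5): c = -0.0400 + 0.2000i → escape time 5

Answer: 123355
133455
135555
355555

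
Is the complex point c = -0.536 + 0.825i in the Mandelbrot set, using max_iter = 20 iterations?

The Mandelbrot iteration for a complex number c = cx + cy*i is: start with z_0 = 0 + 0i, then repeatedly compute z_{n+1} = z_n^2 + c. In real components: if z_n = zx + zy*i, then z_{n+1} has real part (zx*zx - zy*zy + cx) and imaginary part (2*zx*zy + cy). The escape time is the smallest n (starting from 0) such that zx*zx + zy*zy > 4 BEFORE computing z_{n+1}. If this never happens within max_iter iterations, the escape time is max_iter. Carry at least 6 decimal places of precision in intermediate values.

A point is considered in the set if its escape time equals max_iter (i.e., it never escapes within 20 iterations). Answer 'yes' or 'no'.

Answer: no

Derivation:
z_0 = 0 + 0i, c = -0.5360 + 0.8250i
Iter 1: z = -0.5360 + 0.8250i, |z|^2 = 0.9679
Iter 2: z = -0.9293 + -0.0594i, |z|^2 = 0.8672
Iter 3: z = 0.3241 + 0.9354i, |z|^2 = 0.9800
Iter 4: z = -1.3059 + 1.4314i, |z|^2 = 3.7543
Iter 5: z = -0.8794 + -2.9135i, |z|^2 = 9.2620
Escaped at iteration 5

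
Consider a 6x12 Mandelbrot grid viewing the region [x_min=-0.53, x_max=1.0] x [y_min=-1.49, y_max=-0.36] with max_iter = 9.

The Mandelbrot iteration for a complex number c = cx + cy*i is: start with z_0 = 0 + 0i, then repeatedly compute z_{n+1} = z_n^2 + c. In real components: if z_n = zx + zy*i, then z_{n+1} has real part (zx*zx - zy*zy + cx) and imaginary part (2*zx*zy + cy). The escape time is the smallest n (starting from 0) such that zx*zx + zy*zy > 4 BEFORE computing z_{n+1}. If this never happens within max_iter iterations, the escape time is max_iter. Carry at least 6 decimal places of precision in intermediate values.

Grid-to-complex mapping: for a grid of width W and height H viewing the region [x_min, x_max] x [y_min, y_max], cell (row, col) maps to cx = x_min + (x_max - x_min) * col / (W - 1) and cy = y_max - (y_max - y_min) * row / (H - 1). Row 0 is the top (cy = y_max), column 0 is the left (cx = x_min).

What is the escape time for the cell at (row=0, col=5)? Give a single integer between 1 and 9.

z_0 = 0 + 0i, c = 1.0000 + -0.3600i
Iter 1: z = 1.0000 + -0.3600i, |z|^2 = 1.1296
Iter 2: z = 1.8704 + -1.0800i, |z|^2 = 4.6648
Escaped at iteration 2

Answer: 2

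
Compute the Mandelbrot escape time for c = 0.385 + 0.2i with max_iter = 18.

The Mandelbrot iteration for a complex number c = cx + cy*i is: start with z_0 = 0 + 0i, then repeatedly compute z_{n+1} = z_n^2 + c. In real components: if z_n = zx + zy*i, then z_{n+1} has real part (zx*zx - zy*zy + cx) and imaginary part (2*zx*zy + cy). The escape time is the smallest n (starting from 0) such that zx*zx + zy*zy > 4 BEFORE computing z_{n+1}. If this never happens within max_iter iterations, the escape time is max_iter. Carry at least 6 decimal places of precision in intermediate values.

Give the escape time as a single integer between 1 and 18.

z_0 = 0 + 0i, c = 0.3850 + 0.2000i
Iter 1: z = 0.3850 + 0.2000i, |z|^2 = 0.1882
Iter 2: z = 0.4932 + 0.3540i, |z|^2 = 0.3686
Iter 3: z = 0.5030 + 0.5492i, |z|^2 = 0.5546
Iter 4: z = 0.3363 + 0.7524i, |z|^2 = 0.6793
Iter 5: z = -0.0681 + 0.7062i, |z|^2 = 0.5033
Iter 6: z = -0.1090 + 0.1039i, |z|^2 = 0.0227
Iter 7: z = 0.3861 + 0.1773i, |z|^2 = 0.1805
Iter 8: z = 0.5026 + 0.3369i, |z|^2 = 0.3662
Iter 9: z = 0.5241 + 0.5387i, |z|^2 = 0.5649
Iter 10: z = 0.3695 + 0.7647i, |z|^2 = 0.7212
Iter 11: z = -0.0632 + 0.7650i, |z|^2 = 0.5893
Iter 12: z = -0.1963 + 0.1033i, |z|^2 = 0.0492
Iter 13: z = 0.4129 + 0.1595i, |z|^2 = 0.1959
Iter 14: z = 0.5300 + 0.3317i, |z|^2 = 0.3909
Iter 15: z = 0.5559 + 0.5516i, |z|^2 = 0.6133
Iter 16: z = 0.3898 + 0.8133i, |z|^2 = 0.8134
Iter 17: z = -0.1245 + 0.8340i, |z|^2 = 0.7111

Answer: 18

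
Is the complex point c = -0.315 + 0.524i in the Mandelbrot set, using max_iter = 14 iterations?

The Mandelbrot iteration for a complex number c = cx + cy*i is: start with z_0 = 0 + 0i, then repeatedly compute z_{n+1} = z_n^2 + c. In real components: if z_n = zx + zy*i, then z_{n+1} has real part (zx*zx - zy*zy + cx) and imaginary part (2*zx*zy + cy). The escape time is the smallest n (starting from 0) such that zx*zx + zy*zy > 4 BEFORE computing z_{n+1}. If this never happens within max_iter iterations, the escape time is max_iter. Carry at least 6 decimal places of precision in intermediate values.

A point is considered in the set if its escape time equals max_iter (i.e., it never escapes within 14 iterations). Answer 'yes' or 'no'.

z_0 = 0 + 0i, c = -0.3150 + 0.5240i
Iter 1: z = -0.3150 + 0.5240i, |z|^2 = 0.3738
Iter 2: z = -0.4904 + 0.1939i, |z|^2 = 0.2780
Iter 3: z = -0.1121 + 0.3339i, |z|^2 = 0.1240
Iter 4: z = -0.4139 + 0.4491i, |z|^2 = 0.3730
Iter 5: z = -0.3454 + 0.1522i, |z|^2 = 0.1425
Iter 6: z = -0.2189 + 0.4188i, |z|^2 = 0.2233
Iter 7: z = -0.4425 + 0.3407i, |z|^2 = 0.3119
Iter 8: z = -0.2352 + 0.2225i, |z|^2 = 0.1048
Iter 9: z = -0.3092 + 0.4193i, |z|^2 = 0.2714
Iter 10: z = -0.3952 + 0.2647i, |z|^2 = 0.2263
Iter 11: z = -0.2289 + 0.3148i, |z|^2 = 0.1514
Iter 12: z = -0.3617 + 0.3799i, |z|^2 = 0.2752
Iter 13: z = -0.3285 + 0.2492i, |z|^2 = 0.1700
Did not escape in 14 iterations → in set

Answer: yes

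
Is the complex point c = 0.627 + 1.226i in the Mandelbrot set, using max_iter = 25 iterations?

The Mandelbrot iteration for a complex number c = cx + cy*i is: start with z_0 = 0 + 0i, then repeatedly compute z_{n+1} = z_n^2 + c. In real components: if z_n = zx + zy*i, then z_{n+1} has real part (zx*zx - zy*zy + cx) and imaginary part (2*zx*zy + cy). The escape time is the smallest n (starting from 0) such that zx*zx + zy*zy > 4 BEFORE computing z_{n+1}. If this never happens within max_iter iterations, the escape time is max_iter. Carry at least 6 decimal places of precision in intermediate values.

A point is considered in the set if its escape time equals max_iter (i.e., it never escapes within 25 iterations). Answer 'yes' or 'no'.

z_0 = 0 + 0i, c = 0.6270 + 1.2260i
Iter 1: z = 0.6270 + 1.2260i, |z|^2 = 1.8962
Iter 2: z = -0.4829 + 2.7634i, |z|^2 = 7.8696
Escaped at iteration 2

Answer: no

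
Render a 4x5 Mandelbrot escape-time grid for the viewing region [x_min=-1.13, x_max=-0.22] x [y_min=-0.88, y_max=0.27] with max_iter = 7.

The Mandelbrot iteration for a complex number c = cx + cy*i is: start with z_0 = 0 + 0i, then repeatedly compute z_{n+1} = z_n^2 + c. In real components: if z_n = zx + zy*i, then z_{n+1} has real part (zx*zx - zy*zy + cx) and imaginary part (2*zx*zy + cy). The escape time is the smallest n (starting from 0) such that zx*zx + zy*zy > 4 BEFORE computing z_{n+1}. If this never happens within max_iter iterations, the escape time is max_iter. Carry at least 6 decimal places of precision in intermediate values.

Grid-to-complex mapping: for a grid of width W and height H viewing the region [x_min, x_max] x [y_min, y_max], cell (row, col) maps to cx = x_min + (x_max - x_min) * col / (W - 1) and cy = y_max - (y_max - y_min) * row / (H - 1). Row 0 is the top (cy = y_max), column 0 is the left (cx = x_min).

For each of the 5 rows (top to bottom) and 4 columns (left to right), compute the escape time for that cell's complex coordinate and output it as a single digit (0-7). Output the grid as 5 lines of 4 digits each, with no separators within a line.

(row=0, col=0): c = -1.1300 + 0.2700i → escape time 7
(row=0, col=1): c = -0.8267 + 0.2700i → escape time 7
(row=0, col=2): c = -0.5233 + 0.2700i → escape time 7
(row=0, col=3): c = -0.2200 + 0.2700i → escape time 7
(row=1, col=0): c = -1.1300 + -0.0175i → escape time 7
(row=1, col=1): c = -0.8267 + -0.0175i → escape time 7
(row=1, col=2): c = -0.5233 + -0.0175i → escape time 7
(row=1, col=3): c = -0.2200 + -0.0175i → escape time 7
(row=2, col=0): c = -1.1300 + -0.3050i → escape time 7
(row=2, col=1): c = -0.8267 + -0.3050i → escape time 7
(row=2, col=2): c = -0.5233 + -0.3050i → escape time 7
(row=2, col=3): c = -0.2200 + -0.3050i → escape time 7
(row=3, col=0): c = -1.1300 + -0.5925i → escape time 4
(row=3, col=1): c = -0.8267 + -0.5925i → escape time 5
(row=3, col=2): c = -0.5233 + -0.5925i → escape time 7
(row=3, col=3): c = -0.2200 + -0.5925i → escape time 7
(row=4, col=0): c = -1.1300 + -0.8800i → escape time 3
(row=4, col=1): c = -0.8267 + -0.8800i → escape time 4
(row=4, col=2): c = -0.5233 + -0.8800i → escape time 4
(row=4, col=3): c = -0.2200 + -0.8800i → escape time 7

Answer: 7777
7777
7777
4577
3447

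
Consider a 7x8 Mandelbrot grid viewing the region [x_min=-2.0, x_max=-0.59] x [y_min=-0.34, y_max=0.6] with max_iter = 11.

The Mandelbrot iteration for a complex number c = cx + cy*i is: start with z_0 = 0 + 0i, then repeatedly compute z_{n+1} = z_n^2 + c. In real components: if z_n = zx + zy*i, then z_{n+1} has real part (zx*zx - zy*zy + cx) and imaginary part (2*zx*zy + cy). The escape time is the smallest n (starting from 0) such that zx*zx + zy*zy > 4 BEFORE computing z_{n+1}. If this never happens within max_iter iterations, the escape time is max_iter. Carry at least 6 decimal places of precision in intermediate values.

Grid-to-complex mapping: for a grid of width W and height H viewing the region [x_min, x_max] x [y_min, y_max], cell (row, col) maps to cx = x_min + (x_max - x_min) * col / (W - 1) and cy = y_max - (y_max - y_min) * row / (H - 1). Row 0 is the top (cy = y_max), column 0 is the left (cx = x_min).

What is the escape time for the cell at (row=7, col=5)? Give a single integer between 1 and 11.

z_0 = 0 + 0i, c = -0.8250 + -0.3400i
Iter 1: z = -0.8250 + -0.3400i, |z|^2 = 0.7962
Iter 2: z = -0.2600 + 0.2210i, |z|^2 = 0.1164
Iter 3: z = -0.8063 + -0.4549i, |z|^2 = 0.8570
Iter 4: z = -0.3819 + 0.3935i, |z|^2 = 0.3007
Iter 5: z = -0.8340 + -0.6406i, |z|^2 = 1.1060
Iter 6: z = -0.5397 + 0.7285i, |z|^2 = 0.8221
Iter 7: z = -1.0644 + -1.1264i, |z|^2 = 2.4019
Iter 8: z = -0.9608 + 2.0581i, |z|^2 = 5.1589
Escaped at iteration 8

Answer: 8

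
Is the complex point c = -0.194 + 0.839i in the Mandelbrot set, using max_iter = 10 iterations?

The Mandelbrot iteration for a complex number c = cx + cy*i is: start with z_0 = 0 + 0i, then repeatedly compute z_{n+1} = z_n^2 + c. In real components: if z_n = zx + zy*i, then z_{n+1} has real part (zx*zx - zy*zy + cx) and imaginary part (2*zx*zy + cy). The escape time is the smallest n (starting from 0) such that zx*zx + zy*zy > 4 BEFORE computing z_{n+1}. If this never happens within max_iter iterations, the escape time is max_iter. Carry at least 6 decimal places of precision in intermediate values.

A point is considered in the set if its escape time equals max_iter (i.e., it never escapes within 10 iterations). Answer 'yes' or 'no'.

z_0 = 0 + 0i, c = -0.1940 + 0.8390i
Iter 1: z = -0.1940 + 0.8390i, |z|^2 = 0.7416
Iter 2: z = -0.8603 + 0.5135i, |z|^2 = 1.0037
Iter 3: z = 0.2824 + -0.0445i, |z|^2 = 0.0817
Iter 4: z = -0.1162 + 0.8139i, |z|^2 = 0.6759
Iter 5: z = -0.8429 + 0.6498i, |z|^2 = 1.1328
Iter 6: z = 0.0942 + -0.2565i, |z|^2 = 0.0747
Iter 7: z = -0.2509 + 0.7907i, |z|^2 = 0.6881
Iter 8: z = -0.7562 + 0.4422i, |z|^2 = 0.7674
Iter 9: z = 0.1823 + 0.1702i, |z|^2 = 0.0622
Did not escape in 10 iterations → in set

Answer: yes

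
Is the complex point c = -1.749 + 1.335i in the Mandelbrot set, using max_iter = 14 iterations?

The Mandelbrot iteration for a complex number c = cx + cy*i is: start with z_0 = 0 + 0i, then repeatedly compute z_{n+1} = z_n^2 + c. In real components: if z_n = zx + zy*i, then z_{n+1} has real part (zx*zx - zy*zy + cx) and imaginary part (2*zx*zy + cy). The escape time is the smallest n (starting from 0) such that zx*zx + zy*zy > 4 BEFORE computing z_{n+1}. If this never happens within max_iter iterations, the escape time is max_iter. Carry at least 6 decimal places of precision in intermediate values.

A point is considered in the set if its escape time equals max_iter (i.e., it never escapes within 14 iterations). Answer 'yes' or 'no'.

Answer: no

Derivation:
z_0 = 0 + 0i, c = -1.7490 + 1.3350i
Iter 1: z = -1.7490 + 1.3350i, |z|^2 = 4.8412
Escaped at iteration 1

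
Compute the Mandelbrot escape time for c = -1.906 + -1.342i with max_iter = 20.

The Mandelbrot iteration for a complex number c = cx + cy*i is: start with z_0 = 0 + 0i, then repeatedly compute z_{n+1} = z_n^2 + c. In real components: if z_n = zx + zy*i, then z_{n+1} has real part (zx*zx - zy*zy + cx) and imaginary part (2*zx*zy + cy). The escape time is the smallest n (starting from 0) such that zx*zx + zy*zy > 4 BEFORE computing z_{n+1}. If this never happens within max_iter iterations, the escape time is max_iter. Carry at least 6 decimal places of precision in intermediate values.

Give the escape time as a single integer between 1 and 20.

Answer: 1

Derivation:
z_0 = 0 + 0i, c = -1.9060 + -1.3420i
Iter 1: z = -1.9060 + -1.3420i, |z|^2 = 5.4338
Escaped at iteration 1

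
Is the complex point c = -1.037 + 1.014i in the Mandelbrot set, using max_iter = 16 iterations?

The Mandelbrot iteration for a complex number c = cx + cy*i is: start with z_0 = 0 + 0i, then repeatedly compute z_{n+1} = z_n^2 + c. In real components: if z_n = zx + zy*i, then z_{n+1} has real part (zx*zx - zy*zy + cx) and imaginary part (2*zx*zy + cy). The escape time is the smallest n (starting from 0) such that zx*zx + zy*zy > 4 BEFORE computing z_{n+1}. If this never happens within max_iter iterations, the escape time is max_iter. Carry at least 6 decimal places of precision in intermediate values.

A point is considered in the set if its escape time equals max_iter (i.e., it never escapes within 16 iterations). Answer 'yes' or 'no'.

Answer: no

Derivation:
z_0 = 0 + 0i, c = -1.0370 + 1.0140i
Iter 1: z = -1.0370 + 1.0140i, |z|^2 = 2.1036
Iter 2: z = -0.9898 + -1.0890i, |z|^2 = 2.1658
Iter 3: z = -1.2432 + 3.1699i, |z|^2 = 11.5940
Escaped at iteration 3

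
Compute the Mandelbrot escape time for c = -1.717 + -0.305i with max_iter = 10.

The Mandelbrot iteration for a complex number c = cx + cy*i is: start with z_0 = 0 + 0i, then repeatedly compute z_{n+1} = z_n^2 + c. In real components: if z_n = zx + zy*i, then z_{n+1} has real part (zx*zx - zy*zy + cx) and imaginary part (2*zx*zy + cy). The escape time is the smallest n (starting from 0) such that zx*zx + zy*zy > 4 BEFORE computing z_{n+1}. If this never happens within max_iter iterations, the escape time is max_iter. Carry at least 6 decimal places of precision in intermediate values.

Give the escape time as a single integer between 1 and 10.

Answer: 4

Derivation:
z_0 = 0 + 0i, c = -1.7170 + -0.3050i
Iter 1: z = -1.7170 + -0.3050i, |z|^2 = 3.0411
Iter 2: z = 1.1381 + 0.7424i, |z|^2 = 1.8463
Iter 3: z = -0.9729 + 1.3847i, |z|^2 = 2.8641
Iter 4: z = -2.6879 + -2.9995i, |z|^2 = 16.2216
Escaped at iteration 4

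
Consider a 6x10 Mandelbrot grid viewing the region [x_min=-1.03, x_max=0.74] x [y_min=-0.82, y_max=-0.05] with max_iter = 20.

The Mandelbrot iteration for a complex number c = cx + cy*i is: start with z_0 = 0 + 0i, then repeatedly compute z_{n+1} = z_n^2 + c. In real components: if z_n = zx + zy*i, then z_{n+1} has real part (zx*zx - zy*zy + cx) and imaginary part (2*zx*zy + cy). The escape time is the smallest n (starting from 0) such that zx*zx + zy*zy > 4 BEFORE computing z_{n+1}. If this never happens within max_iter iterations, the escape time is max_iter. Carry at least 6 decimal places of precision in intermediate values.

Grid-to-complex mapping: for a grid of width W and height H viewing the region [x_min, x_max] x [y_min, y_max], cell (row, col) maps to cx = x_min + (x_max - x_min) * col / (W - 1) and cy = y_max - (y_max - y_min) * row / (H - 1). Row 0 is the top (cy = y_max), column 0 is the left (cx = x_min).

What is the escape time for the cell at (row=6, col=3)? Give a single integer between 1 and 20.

Answer: 20

Derivation:
z_0 = 0 + 0i, c = 0.0320 + -0.5633i
Iter 1: z = 0.0320 + -0.5633i, |z|^2 = 0.3184
Iter 2: z = -0.2843 + -0.5994i, |z|^2 = 0.4401
Iter 3: z = -0.2464 + -0.2225i, |z|^2 = 0.1102
Iter 4: z = 0.0432 + -0.4537i, |z|^2 = 0.2077
Iter 5: z = -0.1720 + -0.6025i, |z|^2 = 0.3926
Iter 6: z = -0.3015 + -0.3561i, |z|^2 = 0.2177
Iter 7: z = -0.0039 + -0.3486i, |z|^2 = 0.1215
Iter 8: z = -0.0895 + -0.5606i, |z|^2 = 0.3223
Iter 9: z = -0.2743 + -0.4630i, |z|^2 = 0.2896
Iter 10: z = -0.1071 + -0.3094i, |z|^2 = 0.1072
Iter 11: z = -0.0522 + -0.4970i, |z|^2 = 0.2498
Iter 12: z = -0.2123 + -0.5114i, |z|^2 = 0.3066
Iter 13: z = -0.1845 + -0.3462i, |z|^2 = 0.1539
Iter 14: z = -0.0538 + -0.4356i, |z|^2 = 0.1927
Iter 15: z = -0.1549 + -0.5165i, |z|^2 = 0.2907
Iter 16: z = -0.2107 + -0.4034i, |z|^2 = 0.2071
Iter 17: z = -0.0863 + -0.3933i, |z|^2 = 0.1622
Iter 18: z = -0.1153 + -0.4955i, |z|^2 = 0.2588
Iter 19: z = -0.2002 + -0.4491i, |z|^2 = 0.2418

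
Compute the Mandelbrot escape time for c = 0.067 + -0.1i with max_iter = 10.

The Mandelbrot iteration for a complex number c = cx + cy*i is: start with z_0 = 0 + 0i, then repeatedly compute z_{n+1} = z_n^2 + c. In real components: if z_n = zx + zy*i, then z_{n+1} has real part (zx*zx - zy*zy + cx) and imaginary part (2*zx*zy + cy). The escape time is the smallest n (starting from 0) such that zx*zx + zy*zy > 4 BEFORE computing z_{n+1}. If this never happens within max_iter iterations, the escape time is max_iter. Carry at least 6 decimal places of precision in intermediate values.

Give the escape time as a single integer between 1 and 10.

z_0 = 0 + 0i, c = 0.0670 + -0.1000i
Iter 1: z = 0.0670 + -0.1000i, |z|^2 = 0.0145
Iter 2: z = 0.0615 + -0.1134i, |z|^2 = 0.0166
Iter 3: z = 0.0579 + -0.1139i, |z|^2 = 0.0163
Iter 4: z = 0.0574 + -0.1132i, |z|^2 = 0.0161
Iter 5: z = 0.0575 + -0.1130i, |z|^2 = 0.0161
Iter 6: z = 0.0575 + -0.1130i, |z|^2 = 0.0161
Iter 7: z = 0.0575 + -0.1130i, |z|^2 = 0.0161
Iter 8: z = 0.0575 + -0.1130i, |z|^2 = 0.0161
Iter 9: z = 0.0575 + -0.1130i, |z|^2 = 0.0161

Answer: 10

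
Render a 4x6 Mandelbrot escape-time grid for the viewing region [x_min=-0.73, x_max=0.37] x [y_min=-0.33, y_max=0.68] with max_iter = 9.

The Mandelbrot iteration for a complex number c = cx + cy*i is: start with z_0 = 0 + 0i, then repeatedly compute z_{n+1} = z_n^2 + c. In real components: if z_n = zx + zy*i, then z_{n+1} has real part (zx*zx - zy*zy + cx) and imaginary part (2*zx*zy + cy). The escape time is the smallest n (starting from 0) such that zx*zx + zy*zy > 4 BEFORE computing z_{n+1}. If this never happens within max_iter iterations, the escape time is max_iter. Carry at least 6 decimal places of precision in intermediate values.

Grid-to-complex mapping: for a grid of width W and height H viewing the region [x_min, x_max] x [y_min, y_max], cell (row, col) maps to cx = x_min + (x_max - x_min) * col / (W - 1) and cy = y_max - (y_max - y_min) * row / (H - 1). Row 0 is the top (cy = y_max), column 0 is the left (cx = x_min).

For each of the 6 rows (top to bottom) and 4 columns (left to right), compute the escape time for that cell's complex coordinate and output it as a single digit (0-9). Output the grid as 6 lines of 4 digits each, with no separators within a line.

Answer: 5999
7999
9999
9999
9999
9999

Derivation:
(row=0, col=0): c = -0.7300 + 0.6800i → escape time 5
(row=0, col=1): c = -0.3633 + 0.6800i → escape time 9
(row=0, col=2): c = 0.0033 + 0.6800i → escape time 9
(row=0, col=3): c = 0.3700 + 0.6800i → escape time 9
(row=1, col=0): c = -0.7300 + 0.4780i → escape time 7
(row=1, col=1): c = -0.3633 + 0.4780i → escape time 9
(row=1, col=2): c = 0.0033 + 0.4780i → escape time 9
(row=1, col=3): c = 0.3700 + 0.4780i → escape time 9
(row=2, col=0): c = -0.7300 + 0.2760i → escape time 9
(row=2, col=1): c = -0.3633 + 0.2760i → escape time 9
(row=2, col=2): c = 0.0033 + 0.2760i → escape time 9
(row=2, col=3): c = 0.3700 + 0.2760i → escape time 9
(row=3, col=0): c = -0.7300 + 0.0740i → escape time 9
(row=3, col=1): c = -0.3633 + 0.0740i → escape time 9
(row=3, col=2): c = 0.0033 + 0.0740i → escape time 9
(row=3, col=3): c = 0.3700 + 0.0740i → escape time 9
(row=4, col=0): c = -0.7300 + -0.1280i → escape time 9
(row=4, col=1): c = -0.3633 + -0.1280i → escape time 9
(row=4, col=2): c = 0.0033 + -0.1280i → escape time 9
(row=4, col=3): c = 0.3700 + -0.1280i → escape time 9
(row=5, col=0): c = -0.7300 + -0.3300i → escape time 9
(row=5, col=1): c = -0.3633 + -0.3300i → escape time 9
(row=5, col=2): c = 0.0033 + -0.3300i → escape time 9
(row=5, col=3): c = 0.3700 + -0.3300i → escape time 9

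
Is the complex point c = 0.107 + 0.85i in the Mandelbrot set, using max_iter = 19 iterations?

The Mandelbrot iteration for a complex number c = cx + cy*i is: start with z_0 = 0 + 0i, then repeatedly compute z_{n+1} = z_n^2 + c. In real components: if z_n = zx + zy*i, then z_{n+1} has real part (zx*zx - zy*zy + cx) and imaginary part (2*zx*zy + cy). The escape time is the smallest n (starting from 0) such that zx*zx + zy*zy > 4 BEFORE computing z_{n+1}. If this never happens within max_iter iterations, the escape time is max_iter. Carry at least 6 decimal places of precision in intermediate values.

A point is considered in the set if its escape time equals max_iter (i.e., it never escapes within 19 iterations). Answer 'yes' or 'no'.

z_0 = 0 + 0i, c = 0.1070 + 0.8500i
Iter 1: z = 0.1070 + 0.8500i, |z|^2 = 0.7339
Iter 2: z = -0.6041 + 1.0319i, |z|^2 = 1.4297
Iter 3: z = -0.5929 + -0.3966i, |z|^2 = 0.5089
Iter 4: z = 0.3013 + 1.3204i, |z|^2 = 1.8341
Iter 5: z = -1.5456 + 1.6455i, |z|^2 = 5.0967
Escaped at iteration 5

Answer: no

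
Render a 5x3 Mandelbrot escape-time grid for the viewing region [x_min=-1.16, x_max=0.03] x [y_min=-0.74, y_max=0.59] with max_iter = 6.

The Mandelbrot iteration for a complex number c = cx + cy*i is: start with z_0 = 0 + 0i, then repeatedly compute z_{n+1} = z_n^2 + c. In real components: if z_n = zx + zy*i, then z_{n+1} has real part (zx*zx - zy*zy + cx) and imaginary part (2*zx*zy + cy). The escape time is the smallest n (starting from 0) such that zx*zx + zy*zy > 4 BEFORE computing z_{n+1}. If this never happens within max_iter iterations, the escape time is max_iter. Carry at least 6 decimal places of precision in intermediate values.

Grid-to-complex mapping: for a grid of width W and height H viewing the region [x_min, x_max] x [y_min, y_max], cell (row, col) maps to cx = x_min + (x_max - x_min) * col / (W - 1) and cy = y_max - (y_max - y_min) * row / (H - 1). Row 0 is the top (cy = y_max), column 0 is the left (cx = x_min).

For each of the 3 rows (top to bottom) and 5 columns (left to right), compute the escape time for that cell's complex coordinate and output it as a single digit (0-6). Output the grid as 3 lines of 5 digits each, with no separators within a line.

Answer: 45666
66666
34666

Derivation:
(row=0, col=0): c = -1.1600 + 0.5900i → escape time 4
(row=0, col=1): c = -0.8625 + 0.5900i → escape time 5
(row=0, col=2): c = -0.5650 + 0.5900i → escape time 6
(row=0, col=3): c = -0.2675 + 0.5900i → escape time 6
(row=0, col=4): c = 0.0300 + 0.5900i → escape time 6
(row=1, col=0): c = -1.1600 + -0.0750i → escape time 6
(row=1, col=1): c = -0.8625 + -0.0750i → escape time 6
(row=1, col=2): c = -0.5650 + -0.0750i → escape time 6
(row=1, col=3): c = -0.2675 + -0.0750i → escape time 6
(row=1, col=4): c = 0.0300 + -0.0750i → escape time 6
(row=2, col=0): c = -1.1600 + -0.7400i → escape time 3
(row=2, col=1): c = -0.8625 + -0.7400i → escape time 4
(row=2, col=2): c = -0.5650 + -0.7400i → escape time 6
(row=2, col=3): c = -0.2675 + -0.7400i → escape time 6
(row=2, col=4): c = 0.0300 + -0.7400i → escape time 6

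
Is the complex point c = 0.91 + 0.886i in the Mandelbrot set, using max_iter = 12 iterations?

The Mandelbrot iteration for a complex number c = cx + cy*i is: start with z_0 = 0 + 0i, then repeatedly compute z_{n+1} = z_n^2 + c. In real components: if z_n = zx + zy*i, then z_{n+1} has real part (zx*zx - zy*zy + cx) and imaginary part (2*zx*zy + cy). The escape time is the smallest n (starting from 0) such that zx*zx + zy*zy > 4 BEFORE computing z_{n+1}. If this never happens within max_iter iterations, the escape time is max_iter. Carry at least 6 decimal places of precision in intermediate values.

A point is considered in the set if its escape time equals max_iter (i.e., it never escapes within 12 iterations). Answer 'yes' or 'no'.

z_0 = 0 + 0i, c = 0.9100 + 0.8860i
Iter 1: z = 0.9100 + 0.8860i, |z|^2 = 1.6131
Iter 2: z = 0.9531 + 2.4985i, |z|^2 = 7.1510
Escaped at iteration 2

Answer: no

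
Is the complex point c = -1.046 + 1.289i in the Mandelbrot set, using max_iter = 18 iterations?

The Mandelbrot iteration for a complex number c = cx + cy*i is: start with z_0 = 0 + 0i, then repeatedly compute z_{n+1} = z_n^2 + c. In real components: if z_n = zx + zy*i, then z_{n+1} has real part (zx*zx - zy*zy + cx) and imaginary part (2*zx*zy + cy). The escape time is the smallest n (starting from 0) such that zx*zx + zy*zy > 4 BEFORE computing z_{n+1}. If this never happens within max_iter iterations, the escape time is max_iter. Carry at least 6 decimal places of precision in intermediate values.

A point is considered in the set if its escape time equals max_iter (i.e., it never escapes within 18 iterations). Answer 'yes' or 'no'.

z_0 = 0 + 0i, c = -1.0460 + 1.2890i
Iter 1: z = -1.0460 + 1.2890i, |z|^2 = 2.7556
Iter 2: z = -1.6134 + -1.4076i, |z|^2 = 4.5844
Escaped at iteration 2

Answer: no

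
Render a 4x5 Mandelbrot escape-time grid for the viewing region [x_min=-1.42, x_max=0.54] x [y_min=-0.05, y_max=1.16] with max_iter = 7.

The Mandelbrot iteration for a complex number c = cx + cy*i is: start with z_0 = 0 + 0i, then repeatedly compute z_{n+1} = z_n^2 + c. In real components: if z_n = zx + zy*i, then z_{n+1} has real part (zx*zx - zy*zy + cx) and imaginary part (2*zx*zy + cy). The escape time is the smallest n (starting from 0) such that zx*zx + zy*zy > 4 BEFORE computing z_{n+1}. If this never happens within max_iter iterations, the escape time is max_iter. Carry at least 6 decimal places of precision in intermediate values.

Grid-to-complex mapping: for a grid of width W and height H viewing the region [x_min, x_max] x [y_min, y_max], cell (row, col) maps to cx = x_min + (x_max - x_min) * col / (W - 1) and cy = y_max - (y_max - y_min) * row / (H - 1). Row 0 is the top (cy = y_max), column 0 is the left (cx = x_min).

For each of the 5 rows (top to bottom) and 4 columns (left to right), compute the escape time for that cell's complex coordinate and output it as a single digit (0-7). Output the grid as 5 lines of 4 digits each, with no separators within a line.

Answer: 2342
3473
3674
5774
7774

Derivation:
(row=0, col=0): c = -1.4200 + 1.1600i → escape time 2
(row=0, col=1): c = -0.7667 + 1.1600i → escape time 3
(row=0, col=2): c = -0.1133 + 1.1600i → escape time 4
(row=0, col=3): c = 0.5400 + 1.1600i → escape time 2
(row=1, col=0): c = -1.4200 + 0.8575i → escape time 3
(row=1, col=1): c = -0.7667 + 0.8575i → escape time 4
(row=1, col=2): c = -0.1133 + 0.8575i → escape time 7
(row=1, col=3): c = 0.5400 + 0.8575i → escape time 3
(row=2, col=0): c = -1.4200 + 0.5550i → escape time 3
(row=2, col=1): c = -0.7667 + 0.5550i → escape time 6
(row=2, col=2): c = -0.1133 + 0.5550i → escape time 7
(row=2, col=3): c = 0.5400 + 0.5550i → escape time 4
(row=3, col=0): c = -1.4200 + 0.2525i → escape time 5
(row=3, col=1): c = -0.7667 + 0.2525i → escape time 7
(row=3, col=2): c = -0.1133 + 0.2525i → escape time 7
(row=3, col=3): c = 0.5400 + 0.2525i → escape time 4
(row=4, col=0): c = -1.4200 + -0.0500i → escape time 7
(row=4, col=1): c = -0.7667 + -0.0500i → escape time 7
(row=4, col=2): c = -0.1133 + -0.0500i → escape time 7
(row=4, col=3): c = 0.5400 + -0.0500i → escape time 4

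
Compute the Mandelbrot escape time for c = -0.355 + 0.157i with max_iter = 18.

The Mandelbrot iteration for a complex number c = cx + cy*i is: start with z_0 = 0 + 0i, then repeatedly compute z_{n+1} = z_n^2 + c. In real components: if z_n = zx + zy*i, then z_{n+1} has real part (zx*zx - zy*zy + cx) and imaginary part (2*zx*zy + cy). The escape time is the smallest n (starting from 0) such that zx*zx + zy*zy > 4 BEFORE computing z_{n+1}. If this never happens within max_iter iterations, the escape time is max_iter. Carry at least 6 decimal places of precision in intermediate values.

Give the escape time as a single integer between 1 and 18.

z_0 = 0 + 0i, c = -0.3550 + 0.1570i
Iter 1: z = -0.3550 + 0.1570i, |z|^2 = 0.1507
Iter 2: z = -0.2536 + 0.0455i, |z|^2 = 0.0664
Iter 3: z = -0.2927 + 0.1339i, |z|^2 = 0.1036
Iter 4: z = -0.2872 + 0.0786i, |z|^2 = 0.0887
Iter 5: z = -0.2787 + 0.1118i, |z|^2 = 0.0902
Iter 6: z = -0.2898 + 0.0947i, |z|^2 = 0.0930
Iter 7: z = -0.2799 + 0.1021i, |z|^2 = 0.0888
Iter 8: z = -0.2871 + 0.0998i, |z|^2 = 0.0924
Iter 9: z = -0.2826 + 0.0997i, |z|^2 = 0.0898
Iter 10: z = -0.2851 + 0.1007i, |z|^2 = 0.0914
Iter 11: z = -0.2839 + 0.0996i, |z|^2 = 0.0905
Iter 12: z = -0.2843 + 0.1005i, |z|^2 = 0.0909
Iter 13: z = -0.2842 + 0.0999i, |z|^2 = 0.0908
Iter 14: z = -0.2842 + 0.1002i, |z|^2 = 0.0908
Iter 15: z = -0.2843 + 0.1000i, |z|^2 = 0.0908
Iter 16: z = -0.2842 + 0.1001i, |z|^2 = 0.0908
Iter 17: z = -0.2843 + 0.1001i, |z|^2 = 0.0908

Answer: 18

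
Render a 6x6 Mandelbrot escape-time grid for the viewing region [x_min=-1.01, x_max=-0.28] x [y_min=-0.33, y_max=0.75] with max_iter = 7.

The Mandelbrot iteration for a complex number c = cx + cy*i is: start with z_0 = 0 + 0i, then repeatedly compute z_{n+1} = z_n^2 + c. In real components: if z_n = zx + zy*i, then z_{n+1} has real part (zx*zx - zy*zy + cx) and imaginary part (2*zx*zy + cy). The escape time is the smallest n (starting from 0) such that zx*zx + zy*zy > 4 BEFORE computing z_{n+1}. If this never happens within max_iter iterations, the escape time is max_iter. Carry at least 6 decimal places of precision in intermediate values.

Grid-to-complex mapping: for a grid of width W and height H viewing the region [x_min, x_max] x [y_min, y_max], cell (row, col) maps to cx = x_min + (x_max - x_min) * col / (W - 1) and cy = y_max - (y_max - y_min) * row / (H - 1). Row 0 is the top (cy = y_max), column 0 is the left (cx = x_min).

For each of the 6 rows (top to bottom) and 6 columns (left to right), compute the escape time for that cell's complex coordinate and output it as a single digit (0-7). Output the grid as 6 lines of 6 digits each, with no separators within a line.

(row=0, col=0): c = -1.0100 + 0.7500i → escape time 3
(row=0, col=1): c = -0.8640 + 0.7500i → escape time 4
(row=0, col=2): c = -0.7180 + 0.7500i → escape time 4
(row=0, col=3): c = -0.5720 + 0.7500i → escape time 6
(row=0, col=4): c = -0.4260 + 0.7500i → escape time 7
(row=0, col=5): c = -0.2800 + 0.7500i → escape time 7
(row=1, col=0): c = -1.0100 + 0.5340i → escape time 5
(row=1, col=1): c = -0.8640 + 0.5340i → escape time 5
(row=1, col=2): c = -0.7180 + 0.5340i → escape time 6
(row=1, col=3): c = -0.5720 + 0.5340i → escape time 7
(row=1, col=4): c = -0.4260 + 0.5340i → escape time 7
(row=1, col=5): c = -0.2800 + 0.5340i → escape time 7
(row=2, col=0): c = -1.0100 + 0.3180i → escape time 7
(row=2, col=1): c = -0.8640 + 0.3180i → escape time 7
(row=2, col=2): c = -0.7180 + 0.3180i → escape time 7
(row=2, col=3): c = -0.5720 + 0.3180i → escape time 7
(row=2, col=4): c = -0.4260 + 0.3180i → escape time 7
(row=2, col=5): c = -0.2800 + 0.3180i → escape time 7
(row=3, col=0): c = -1.0100 + 0.1020i → escape time 7
(row=3, col=1): c = -0.8640 + 0.1020i → escape time 7
(row=3, col=2): c = -0.7180 + 0.1020i → escape time 7
(row=3, col=3): c = -0.5720 + 0.1020i → escape time 7
(row=3, col=4): c = -0.4260 + 0.1020i → escape time 7
(row=3, col=5): c = -0.2800 + 0.1020i → escape time 7
(row=4, col=0): c = -1.0100 + -0.1140i → escape time 7
(row=4, col=1): c = -0.8640 + -0.1140i → escape time 7
(row=4, col=2): c = -0.7180 + -0.1140i → escape time 7
(row=4, col=3): c = -0.5720 + -0.1140i → escape time 7
(row=4, col=4): c = -0.4260 + -0.1140i → escape time 7
(row=4, col=5): c = -0.2800 + -0.1140i → escape time 7
(row=5, col=0): c = -1.0100 + -0.3300i → escape time 7
(row=5, col=1): c = -0.8640 + -0.3300i → escape time 7
(row=5, col=2): c = -0.7180 + -0.3300i → escape time 7
(row=5, col=3): c = -0.5720 + -0.3300i → escape time 7
(row=5, col=4): c = -0.4260 + -0.3300i → escape time 7
(row=5, col=5): c = -0.2800 + -0.3300i → escape time 7

Answer: 344677
556777
777777
777777
777777
777777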